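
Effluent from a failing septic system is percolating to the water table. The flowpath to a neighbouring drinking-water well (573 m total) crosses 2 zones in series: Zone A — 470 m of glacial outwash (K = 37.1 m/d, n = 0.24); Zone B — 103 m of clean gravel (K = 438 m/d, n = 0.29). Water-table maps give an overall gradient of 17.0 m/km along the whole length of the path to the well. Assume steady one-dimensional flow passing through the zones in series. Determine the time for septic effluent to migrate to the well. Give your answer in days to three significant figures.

189 days

For zones in series the flux q is common to all zones; the equivalent conductivity is the harmonic (thickness-weighted) mean, K_eq = L_total / Σ(L_j/K_j).
Σ(L/K) = 470/37.1 + 103/438 = 12.67 + 0.2352 = 12.90 d
K_eq = L_total / Σ(L/K) = 573 / 12.90 = 44.41 m/d
q = K_eq · i = 44.41 × 0.017 = 0.7549 m/d (same in every zone)
Zone A: v = q/n = 0.7549/0.24 = 3.145 m/d → t_A = 470/3.145 = 149.4 d
Zone B: v = q/n = 0.7549/0.29 = 2.603 m/d → t_B = 103/2.603 = 39.57 d
Total t = 149.4 + 39.57 = 189.0 d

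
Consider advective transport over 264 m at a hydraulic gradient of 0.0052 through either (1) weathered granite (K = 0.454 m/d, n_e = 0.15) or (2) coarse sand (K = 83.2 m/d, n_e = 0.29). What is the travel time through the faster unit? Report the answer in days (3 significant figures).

Unit 1 (weathered granite): v = 0.454×0.0052/0.15 = 0.01574 m/d, t = 264/0.01574 = 16770 d
Unit 2 (coarse sand): v = 83.2×0.0052/0.29 = 1.492 m/d, t = 264/1.492 = 177.0 d
Faster unit: t = 177 d

177 days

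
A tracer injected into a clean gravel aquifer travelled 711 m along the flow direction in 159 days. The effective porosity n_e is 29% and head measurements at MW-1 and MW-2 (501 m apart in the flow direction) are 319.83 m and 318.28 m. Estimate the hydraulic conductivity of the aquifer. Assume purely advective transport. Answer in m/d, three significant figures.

Hydraulic gradient i = (319.83 − 318.28) / 501 = 1.55 / 501 = 0.003094
v = L / t = 711 / 159 = 4.472 m/d
K = v · n / i = 4.472 × 0.29 / 0.003094 = 419 m/d

419 m/d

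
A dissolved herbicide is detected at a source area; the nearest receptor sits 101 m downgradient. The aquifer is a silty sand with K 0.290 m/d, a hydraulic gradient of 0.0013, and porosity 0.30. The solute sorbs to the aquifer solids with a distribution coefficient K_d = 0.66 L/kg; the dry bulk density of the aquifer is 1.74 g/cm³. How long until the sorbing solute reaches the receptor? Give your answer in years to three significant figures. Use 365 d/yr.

Specific discharge q = 0.290 × 0.0013 = 3.770e-4 m/d
Average linear velocity = 3.770e-4 / 0.30 = 0.001257 m/d
Retardation R = 1 + ρ_b·K_d/n = 1 + 1.74×0.66/0.30 = 4.828
Contaminant velocity v_c = v/R = 0.001257/4.828 = 2.603e-4 m/d
t = L/v_c = 101/2.603e-4 = 388000 d
   = 388000/365 = 1060 yr

1060 years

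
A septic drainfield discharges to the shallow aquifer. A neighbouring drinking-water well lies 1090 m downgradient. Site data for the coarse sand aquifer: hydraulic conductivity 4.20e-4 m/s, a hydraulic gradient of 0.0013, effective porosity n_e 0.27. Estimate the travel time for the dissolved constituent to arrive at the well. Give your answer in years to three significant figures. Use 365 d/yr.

K = 4.20e-4 m/s × 86400 s/d = 36.29 m/d
q = Ki = 36.29 × 0.0013 = 0.04717 m/d
v = Ki/n = 36.29·0.0013/0.27 = 0.1747 m/d
t = L / v = 1090 / 0.1747 = 6239 d
   = 6239 / 365 = 17.1 yr

17.1 years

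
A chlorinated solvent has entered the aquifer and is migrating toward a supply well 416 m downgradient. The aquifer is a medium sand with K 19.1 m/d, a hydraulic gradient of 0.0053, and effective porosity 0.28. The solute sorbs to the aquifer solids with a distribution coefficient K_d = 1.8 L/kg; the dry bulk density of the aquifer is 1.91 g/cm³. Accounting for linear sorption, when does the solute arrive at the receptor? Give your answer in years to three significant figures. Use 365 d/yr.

41.9 years

q = Ki = 19.1 × 0.0053 = 0.1012 m/d
v = Ki/n = 19.1·0.0053/0.28 = 0.3615 m/d
Retardation R = 1 + ρ_b·K_d/n = 1 + 1.91×1.8/0.28 = 13.28
Contaminant velocity v_c = v/R = 0.3615/13.28 = 0.02723 m/d
t = L/v_c = 416/0.02723 = 15280 d
   = 15280/365 = 41.9 yr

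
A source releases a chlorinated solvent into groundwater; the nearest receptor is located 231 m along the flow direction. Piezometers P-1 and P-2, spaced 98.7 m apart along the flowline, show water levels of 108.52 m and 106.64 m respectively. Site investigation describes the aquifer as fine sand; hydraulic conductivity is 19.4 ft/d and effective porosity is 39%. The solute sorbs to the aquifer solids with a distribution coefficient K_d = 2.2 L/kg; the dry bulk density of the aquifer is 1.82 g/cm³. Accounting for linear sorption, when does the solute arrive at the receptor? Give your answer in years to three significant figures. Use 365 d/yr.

24.7 years

Hydraulic gradient i = (108.52 − 106.64) / 98.7 = 1.88 / 98.7 = 0.01905
K = 19.4 ft/d × 0.3048 = 5.913 m/d
q = Ki = 5.913 × 0.01905 = 0.1126 m/d
v = Ki/n = 5.913·0.01905/0.39 = 0.2888 m/d
Retardation R = 1 + ρ_b·K_d/n = 1 + 1.82×2.2/0.39 = 11.27
Contaminant velocity v_c = v/R = 0.2888/11.27 = 0.02563 m/d
t = L/v_c = 231/0.02563 = 9012 d
   = 9012/365 = 24.7 yr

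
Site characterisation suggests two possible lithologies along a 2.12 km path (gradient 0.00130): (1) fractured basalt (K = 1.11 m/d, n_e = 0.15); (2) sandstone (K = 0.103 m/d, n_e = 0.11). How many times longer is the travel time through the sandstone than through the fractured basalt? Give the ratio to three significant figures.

7.90

Unit 1 (fractured basalt): v = 1.11×0.0013/0.15 = 0.009620 m/d, t = 2120/0.009620 = 220400 d
Unit 2 (sandstone): v = 0.103×0.0013/0.11 = 0.001217 m/d, t = 2120/0.001217 = 1.742e6 d
t(sandstone) / t(fractured basalt) = 1.742e6/220400 = 7.90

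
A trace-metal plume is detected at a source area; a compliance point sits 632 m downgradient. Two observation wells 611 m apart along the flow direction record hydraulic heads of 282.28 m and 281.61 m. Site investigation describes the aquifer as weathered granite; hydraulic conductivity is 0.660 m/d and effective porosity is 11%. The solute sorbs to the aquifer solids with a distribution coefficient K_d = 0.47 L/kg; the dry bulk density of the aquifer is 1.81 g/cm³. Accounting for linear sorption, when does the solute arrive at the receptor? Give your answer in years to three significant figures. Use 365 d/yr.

Hydraulic gradient i = (282.28 − 281.61) / 611 = 0.67 / 611 = 0.001097
q = Ki = 0.660 × 0.001097 = 7.237e-4 m/d
Average linear velocity = 7.237e-4 / 0.11 = 0.006579 m/d
Retardation R = 1 + ρ_b·K_d/n = 1 + 1.81×0.47/0.11 = 8.734
Contaminant velocity v_c = v/R = 0.006579/8.734 = 7.533e-4 m/d
t = L/v_c = 632/7.533e-4 = 838900 d
   = 838900/365 = 2300 yr

2300 years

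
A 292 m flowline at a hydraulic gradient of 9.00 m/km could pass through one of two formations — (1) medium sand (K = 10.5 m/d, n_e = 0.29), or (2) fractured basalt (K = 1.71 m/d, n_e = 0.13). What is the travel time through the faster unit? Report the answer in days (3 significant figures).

Unit 1 (medium sand): v = 10.5×0.0090/0.29 = 0.3259 m/d, t = 292/0.3259 = 896.1 d
Unit 2 (fractured basalt): v = 1.71×0.0090/0.13 = 0.1184 m/d, t = 292/0.1184 = 2467 d
Faster unit: t = 896 d

896 days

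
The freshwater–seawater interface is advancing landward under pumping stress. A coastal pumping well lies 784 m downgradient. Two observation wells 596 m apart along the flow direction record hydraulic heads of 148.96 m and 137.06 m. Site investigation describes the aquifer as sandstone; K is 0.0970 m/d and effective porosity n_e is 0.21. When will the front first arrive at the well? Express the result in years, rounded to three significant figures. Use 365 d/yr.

233 years

Hydraulic gradient i = (148.96 − 137.06) / 596 = 11.90 / 596 = 0.01997
Darcy flux q = K·i = 0.0970 × 0.01997 = 0.001937 m/d
v = Ki/n = 0.0970·0.01997/0.21 = 0.009223 m/d
t = L / v = 784 / 0.009223 = 85010 d
   = 85010 / 365 = 233 yr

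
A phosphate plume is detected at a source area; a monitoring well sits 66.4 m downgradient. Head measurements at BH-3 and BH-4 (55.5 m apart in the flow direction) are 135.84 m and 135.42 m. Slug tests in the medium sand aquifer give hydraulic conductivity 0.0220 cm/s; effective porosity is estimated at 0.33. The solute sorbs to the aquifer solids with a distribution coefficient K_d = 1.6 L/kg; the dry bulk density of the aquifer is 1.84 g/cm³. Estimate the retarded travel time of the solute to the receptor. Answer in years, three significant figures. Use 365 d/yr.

Hydraulic gradient i = (135.84 − 135.42) / 55.5 = 0.42 / 55.5 = 0.007568
K = 0.0220 cm/s × 864 = 19.01 m/d
Darcy flux q = K·i = 19.01 × 0.007568 = 0.1438 m/d
Average linear velocity = 0.1438 / 0.33 = 0.4359 m/d
Retardation R = 1 + ρ_b·K_d/n = 1 + 1.84×1.6/0.33 = 9.921
Contaminant velocity v_c = v/R = 0.4359/9.921 = 0.04394 m/d
t = L/v_c = 66.4/0.04394 = 1511 d
   = 1511/365 = 4.14 yr

4.14 years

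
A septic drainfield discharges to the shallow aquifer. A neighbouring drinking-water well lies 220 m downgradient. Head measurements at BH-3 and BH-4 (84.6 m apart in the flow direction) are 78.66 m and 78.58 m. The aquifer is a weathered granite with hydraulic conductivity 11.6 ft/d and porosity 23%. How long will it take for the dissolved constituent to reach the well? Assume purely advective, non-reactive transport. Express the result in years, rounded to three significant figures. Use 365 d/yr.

41.5 years

Hydraulic gradient i = (78.66 − 78.58) / 84.6 = 0.08 / 84.6 = 9.456e-4
K = 11.6 ft/d × 0.3048 = 3.536 m/d
q = Ki = 3.536 × 9.456e-4 = 0.003343 m/d
v_s = q/n_e = 0.003343/0.23 = 0.01454 m/d
t = L / v = 220 / 0.01454 = 15130 d
   = 15130 / 365 = 41.5 yr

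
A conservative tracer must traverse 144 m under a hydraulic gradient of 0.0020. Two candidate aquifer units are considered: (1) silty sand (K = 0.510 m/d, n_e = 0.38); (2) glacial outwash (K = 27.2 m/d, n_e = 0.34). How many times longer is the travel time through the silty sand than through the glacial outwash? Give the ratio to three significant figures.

Unit 1 (silty sand): v = 0.510×0.0020/0.38 = 0.002684 m/d, t = 144/0.002684 = 53650 d
Unit 2 (glacial outwash): v = 27.2×0.0020/0.34 = 0.1600 m/d, t = 144/0.1600 = 900.0 d
t(silty sand) / t(glacial outwash) = 53650/900.0 = 59.6

59.6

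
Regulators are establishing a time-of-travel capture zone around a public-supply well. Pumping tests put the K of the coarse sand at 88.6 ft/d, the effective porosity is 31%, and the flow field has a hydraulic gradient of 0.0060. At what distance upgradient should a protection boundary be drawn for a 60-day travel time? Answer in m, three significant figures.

K = 88.6 ft/d × 0.3048 = 27.01 m/d
Darcy flux q = K·i = 27.01 × 0.0060 = 0.1620 m/d
v_s = q/n_e = 0.1620/0.31 = 0.5227 m/d
L = v × T = 0.5227 × 60 = 31.36 m

31.4 m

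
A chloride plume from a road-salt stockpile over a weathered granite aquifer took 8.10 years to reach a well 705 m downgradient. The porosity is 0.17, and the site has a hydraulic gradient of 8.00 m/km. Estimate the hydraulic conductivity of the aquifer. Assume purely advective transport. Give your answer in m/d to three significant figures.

5.07 m/d

t = 8.10 years = 2957 d
v = L / t = 705 / 2957 = 0.2385 m/d
K = v · n / i = 0.2385 × 0.17 / 0.0080 = 5.07 m/d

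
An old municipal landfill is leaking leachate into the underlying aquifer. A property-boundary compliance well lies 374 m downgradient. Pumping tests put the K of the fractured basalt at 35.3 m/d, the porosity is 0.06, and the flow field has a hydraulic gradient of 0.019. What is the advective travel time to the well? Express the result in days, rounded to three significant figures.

Specific discharge q = 35.3 × 0.019 = 0.6707 m/d
Seepage velocity v = q / n = 0.6707 / 0.06 = 11.18 m/d
t = L / v = 374 / 11.18 = 33.46 d

33.5 days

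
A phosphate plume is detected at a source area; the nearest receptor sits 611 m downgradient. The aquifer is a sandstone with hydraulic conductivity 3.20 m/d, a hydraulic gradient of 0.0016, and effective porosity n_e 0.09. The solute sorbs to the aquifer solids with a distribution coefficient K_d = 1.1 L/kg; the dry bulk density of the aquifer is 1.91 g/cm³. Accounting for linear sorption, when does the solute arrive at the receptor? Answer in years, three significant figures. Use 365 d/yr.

716 years

q = Ki = 3.20 × 0.0016 = 0.005120 m/d
v_s = q/n_e = 0.005120/0.09 = 0.05689 m/d
Retardation R = 1 + ρ_b·K_d/n = 1 + 1.91×1.1/0.09 = 24.34
Contaminant velocity v_c = v/R = 0.05689/24.34 = 0.002337 m/d
t = L/v_c = 611/0.002337 = 261500 d
   = 261500/365 = 716 yr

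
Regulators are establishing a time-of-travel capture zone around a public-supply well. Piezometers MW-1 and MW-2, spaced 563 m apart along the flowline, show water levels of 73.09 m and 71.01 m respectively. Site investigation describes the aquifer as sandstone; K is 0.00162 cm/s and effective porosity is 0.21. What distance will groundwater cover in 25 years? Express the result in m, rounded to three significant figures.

Hydraulic gradient i = (73.09 − 71.01) / 563 = 2.08 / 563 = 0.003694
K = 0.00162 cm/s × 864 = 1.400 m/d
Specific discharge q = 1.400 × 0.003694 = 0.005171 m/d
v = Ki/n = 1.400·0.003694/0.21 = 0.02462 m/d
T = 25 yr × 365 = 9125 d
L = v × T = 0.02462 × 9125 = 224.7 m

225 m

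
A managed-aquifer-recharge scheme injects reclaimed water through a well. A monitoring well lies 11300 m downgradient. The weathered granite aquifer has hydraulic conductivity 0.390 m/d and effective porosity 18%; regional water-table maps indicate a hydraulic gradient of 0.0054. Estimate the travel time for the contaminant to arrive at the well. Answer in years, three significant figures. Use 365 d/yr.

Darcy flux q = K·i = 0.390 × 0.0054 = 0.002106 m/d
Average linear velocity = 0.002106 / 0.18 = 0.01170 m/d
t = L / v = 11300 / 0.01170 = 965800 d
   = 965800 / 365 = 2650 yr

2650 years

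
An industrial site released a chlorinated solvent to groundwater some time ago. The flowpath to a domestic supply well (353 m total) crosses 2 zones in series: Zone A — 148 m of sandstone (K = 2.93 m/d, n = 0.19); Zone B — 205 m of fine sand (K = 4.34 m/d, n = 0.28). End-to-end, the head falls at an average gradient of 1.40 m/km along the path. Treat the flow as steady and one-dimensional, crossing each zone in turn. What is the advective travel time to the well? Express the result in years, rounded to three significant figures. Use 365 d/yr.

46.3 years

Steady 1-D flow in series ⇒ the Darcy flux q is identical in every zone and the zone head losses add (resistances L/K in series).
Σ(L/K) = 148/2.93 + 205/4.34 = 50.51 + 47.24 = 97.75 d
K_eq = L_total / Σ(L/K) = 353 / 97.75 = 3.611 m/d
q = K_eq · i = 3.611 × 0.0014 = 0.005056 m/d (same in every zone)
Zone A: v = q/n = 0.005056/0.19 = 0.02661 m/d → t_A = 148/0.02661 = 5562 d
Zone B: v = q/n = 0.005056/0.28 = 0.01806 m/d → t_B = 205/0.01806 = 11350 d
Total t = 5562 + 11350 = 16910 d
   = 16910 / 365 = 46.3 yr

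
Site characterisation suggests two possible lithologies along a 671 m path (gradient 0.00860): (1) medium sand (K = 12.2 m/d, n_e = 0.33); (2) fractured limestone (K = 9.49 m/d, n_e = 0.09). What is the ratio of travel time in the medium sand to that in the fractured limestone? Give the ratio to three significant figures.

2.85

Unit 1 (medium sand): v = 12.2×0.0086/0.33 = 0.3179 m/d, t = 671/0.3179 = 2110 d
Unit 2 (fractured limestone): v = 9.49×0.0086/0.09 = 0.9068 m/d, t = 671/0.9068 = 739.9 d
t(medium sand) / t(fractured limestone) = 2110/739.9 = 2.85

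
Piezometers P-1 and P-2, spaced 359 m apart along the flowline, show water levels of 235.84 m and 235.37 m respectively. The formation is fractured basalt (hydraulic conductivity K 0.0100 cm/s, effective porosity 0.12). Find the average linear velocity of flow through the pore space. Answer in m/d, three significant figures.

Hydraulic gradient i = (235.84 − 235.37) / 359 = 0.47 / 359 = 0.001309
K = 0.0100 cm/s × 864 = 8.640 m/d
q = Ki = 8.640 × 0.001309 = 0.01131 m/d
v = Ki/n = 8.640·0.001309/0.12 = 0.09426 m/d

0.0943 m/d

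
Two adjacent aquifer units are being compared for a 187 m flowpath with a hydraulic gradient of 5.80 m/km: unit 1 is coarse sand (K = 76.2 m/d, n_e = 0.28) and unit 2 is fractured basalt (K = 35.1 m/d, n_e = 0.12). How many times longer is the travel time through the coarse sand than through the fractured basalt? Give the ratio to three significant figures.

Unit 1 (coarse sand): v = 76.2×0.0058/0.28 = 1.578 m/d, t = 187/1.578 = 118.5 d
Unit 2 (fractured basalt): v = 35.1×0.0058/0.12 = 1.697 m/d, t = 187/1.697 = 110.2 d
t(coarse sand) / t(fractured basalt) = 118.5/110.2 = 1.07

1.07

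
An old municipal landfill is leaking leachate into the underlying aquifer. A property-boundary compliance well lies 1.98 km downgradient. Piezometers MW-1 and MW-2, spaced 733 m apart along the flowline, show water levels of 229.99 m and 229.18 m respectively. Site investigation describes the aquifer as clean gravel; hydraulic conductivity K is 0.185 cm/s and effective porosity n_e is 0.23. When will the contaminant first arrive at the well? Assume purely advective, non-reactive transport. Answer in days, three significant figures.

2580 days

Hydraulic gradient i = (229.99 − 229.18) / 733 = 0.81 / 733 = 0.001105
K = 0.185 cm/s × 864 = 159.8 m/d
q = Ki = 159.8 × 0.001105 = 0.1766 m/d
v = Ki/n = 159.8·0.001105/0.23 = 0.7680 m/d
L = 1.98 km = 1980 m
t = L / v = 1980 / 0.7680 = 2578 d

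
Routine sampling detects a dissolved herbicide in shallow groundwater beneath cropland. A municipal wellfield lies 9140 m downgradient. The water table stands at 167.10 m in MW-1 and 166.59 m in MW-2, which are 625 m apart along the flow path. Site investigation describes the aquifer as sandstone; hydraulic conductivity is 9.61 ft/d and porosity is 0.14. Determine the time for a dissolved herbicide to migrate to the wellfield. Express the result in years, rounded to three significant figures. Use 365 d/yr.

Hydraulic gradient i = (167.10 − 166.59) / 625 = 0.51 / 625 = 8.160e-4
K = 9.61 ft/d × 0.3048 = 2.929 m/d
Specific discharge q = 2.929 × 8.160e-4 = 0.002390 m/d
Seepage velocity v = q / n = 0.002390 / 0.14 = 0.01707 m/d
t = L / v = 9140 / 0.01707 = 535400 d
   = 535400 / 365 = 1470 yr

1470 years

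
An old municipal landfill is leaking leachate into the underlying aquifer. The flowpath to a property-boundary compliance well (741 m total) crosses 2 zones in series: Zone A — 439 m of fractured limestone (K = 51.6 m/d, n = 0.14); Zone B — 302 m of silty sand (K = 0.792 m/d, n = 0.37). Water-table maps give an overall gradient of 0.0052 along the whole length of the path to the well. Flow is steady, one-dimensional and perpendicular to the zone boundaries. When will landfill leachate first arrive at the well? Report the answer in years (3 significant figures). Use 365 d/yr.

For zones in series the flux q is common to all zones; the equivalent conductivity is the harmonic (thickness-weighted) mean, K_eq = L_total / Σ(L_j/K_j).
Σ(L/K) = 439/51.6 + 302/0.792 = 8.508 + 381.3 = 389.8 d
K_eq = L_total / Σ(L/K) = 741 / 389.8 = 1.901 m/d
q = K_eq · i = 1.901 × 0.0052 = 0.009885 m/d (same in every zone)
Zone A: v = q/n = 0.009885/0.14 = 0.07060 m/d → t_A = 439/0.07060 = 6218 d
Zone B: v = q/n = 0.009885/0.37 = 0.02671 m/d → t_B = 302/0.02671 = 11300 d
Total t = 6218 + 11300 = 17520 d
   = 17520 / 365 = 48.0 yr

48.0 years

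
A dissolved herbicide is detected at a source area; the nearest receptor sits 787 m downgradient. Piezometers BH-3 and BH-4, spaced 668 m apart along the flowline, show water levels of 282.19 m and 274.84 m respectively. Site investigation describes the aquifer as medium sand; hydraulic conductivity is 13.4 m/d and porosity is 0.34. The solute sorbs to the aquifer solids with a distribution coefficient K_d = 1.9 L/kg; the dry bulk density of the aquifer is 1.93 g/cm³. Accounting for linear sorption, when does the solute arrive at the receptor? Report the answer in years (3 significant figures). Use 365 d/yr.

Hydraulic gradient i = (282.19 − 274.84) / 668 = 7.35 / 668 = 0.01100
Specific discharge q = 13.4 × 0.01100 = 0.1474 m/d
Seepage velocity v = q / n = 0.1474 / 0.34 = 0.4336 m/d
Retardation R = 1 + ρ_b·K_d/n = 1 + 1.93×1.9/0.34 = 11.79
Contaminant velocity v_c = v/R = 0.4336/11.79 = 0.03680 m/d
t = L/v_c = 787/0.03680 = 21390 d
   = 21390/365 = 58.6 yr

58.6 years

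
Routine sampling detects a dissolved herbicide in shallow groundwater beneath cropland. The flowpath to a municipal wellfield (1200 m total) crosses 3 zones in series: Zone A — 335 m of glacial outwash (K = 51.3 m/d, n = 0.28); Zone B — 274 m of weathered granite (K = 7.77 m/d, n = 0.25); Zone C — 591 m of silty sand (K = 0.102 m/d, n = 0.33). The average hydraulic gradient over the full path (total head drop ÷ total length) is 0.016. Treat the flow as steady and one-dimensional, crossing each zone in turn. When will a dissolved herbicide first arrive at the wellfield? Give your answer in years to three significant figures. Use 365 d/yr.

For zones in series the flux q is common to all zones; the equivalent conductivity is the harmonic (thickness-weighted) mean, K_eq = L_total / Σ(L_j/K_j).
Σ(L/K) = 335/51.3 + 274/7.77 + 591/0.102 = 6.530 + 35.26 + 5794 = 5836 d
K_eq = L_total / Σ(L/K) = 1200 / 5836 = 0.2056 m/d
q = K_eq · i = 0.2056 × 0.016 = 0.003290 m/d (same in every zone)
Zone A: v = q/n = 0.003290/0.28 = 0.01175 m/d → t_A = 335/0.01175 = 28510 d
Zone B: v = q/n = 0.003290/0.25 = 0.01316 m/d → t_B = 274/0.01316 = 20820 d
Zone C: v = q/n = 0.003290/0.33 = 0.009970 m/d → t_C = 591/0.009970 = 59280 d
Total t = 28510 + 20820 + 59280 = 108600 d
   = 108600 / 365 = 298 yr

298 years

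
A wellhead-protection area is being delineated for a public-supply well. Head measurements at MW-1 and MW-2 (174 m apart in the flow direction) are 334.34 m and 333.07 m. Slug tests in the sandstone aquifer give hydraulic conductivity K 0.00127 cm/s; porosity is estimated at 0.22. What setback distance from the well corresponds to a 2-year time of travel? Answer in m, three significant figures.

26.6 m

Hydraulic gradient i = (334.34 − 333.07) / 174 = 1.27 / 174 = 0.007299
K = 0.00127 cm/s × 864 = 1.097 m/d
Darcy flux q = K·i = 1.097 × 0.007299 = 0.008009 m/d
Seepage velocity v = q / n = 0.008009 / 0.22 = 0.03640 m/d
T = 2 yr × 365 = 730 d
L = v × T = 0.03640 × 730 = 26.57 m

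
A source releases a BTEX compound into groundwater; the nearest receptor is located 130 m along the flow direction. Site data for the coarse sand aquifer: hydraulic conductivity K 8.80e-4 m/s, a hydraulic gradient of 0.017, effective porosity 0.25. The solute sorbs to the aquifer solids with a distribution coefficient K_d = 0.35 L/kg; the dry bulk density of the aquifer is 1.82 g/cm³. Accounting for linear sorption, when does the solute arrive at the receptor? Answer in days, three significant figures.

89.2 days

K = 8.80e-4 m/s × 86400 s/d = 76.03 m/d
Specific discharge q = 76.03 × 0.017 = 1.293 m/d
v_s = q/n_e = 1.293/0.25 = 5.170 m/d
Retardation R = 1 + ρ_b·K_d/n = 1 + 1.82×0.35/0.25 = 3.548
Contaminant velocity v_c = v/R = 5.170/3.548 = 1.457 m/d
t = L/v_c = 130/1.457 = 89.21 d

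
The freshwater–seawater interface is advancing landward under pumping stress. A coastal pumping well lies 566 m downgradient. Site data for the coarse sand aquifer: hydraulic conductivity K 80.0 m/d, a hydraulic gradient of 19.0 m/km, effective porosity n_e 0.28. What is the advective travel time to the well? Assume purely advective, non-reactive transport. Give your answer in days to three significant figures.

Darcy flux q = K·i = 80.0 × 0.019 = 1.520 m/d
Average linear velocity = 1.520 / 0.28 = 5.429 m/d
t = L / v = 566 / 5.429 = 104.3 d

104 days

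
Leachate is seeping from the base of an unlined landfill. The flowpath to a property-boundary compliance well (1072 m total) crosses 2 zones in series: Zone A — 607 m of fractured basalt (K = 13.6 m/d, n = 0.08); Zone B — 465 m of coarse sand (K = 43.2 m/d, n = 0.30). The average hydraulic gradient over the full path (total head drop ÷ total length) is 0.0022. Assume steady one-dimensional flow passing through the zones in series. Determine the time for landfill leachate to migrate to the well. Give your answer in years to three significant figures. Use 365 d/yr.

Continuity: the same q passes through each zone, so ΔH = q·Σ(L_j/K_j) — the zones act as resistances in series.
Σ(L/K) = 607/13.6 + 465/43.2 = 44.63 + 10.76 = 55.40 d
K_eq = L_total / Σ(L/K) = 1072 / 55.40 = 19.35 m/d
q = K_eq · i = 19.35 × 0.0022 = 0.04257 m/d (same in every zone)
Zone A: v = q/n = 0.04257/0.08 = 0.5322 m/d → t_A = 607/0.5322 = 1141 d
Zone B: v = q/n = 0.04257/0.30 = 0.1419 m/d → t_B = 465/0.1419 = 3277 d
Total t = 1141 + 3277 = 4417 d
   = 4417 / 365 = 12.1 yr

12.1 years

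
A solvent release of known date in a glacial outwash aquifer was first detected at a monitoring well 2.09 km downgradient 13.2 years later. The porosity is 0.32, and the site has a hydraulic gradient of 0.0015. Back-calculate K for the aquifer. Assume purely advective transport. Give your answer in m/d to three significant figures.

t = 13.2 years = 4818 d
L = 2.09 km = 2090 m
v = L / t = 2090 / 4818 = 0.4338 m/d
K = v · n / i = 0.4338 × 0.32 / 0.0015 = 92.5 m/d

92.5 m/d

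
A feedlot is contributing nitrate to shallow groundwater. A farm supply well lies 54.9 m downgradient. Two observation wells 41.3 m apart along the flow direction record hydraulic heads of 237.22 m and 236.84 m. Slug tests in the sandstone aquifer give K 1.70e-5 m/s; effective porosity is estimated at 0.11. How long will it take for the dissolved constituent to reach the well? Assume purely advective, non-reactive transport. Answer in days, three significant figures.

447 days

Hydraulic gradient i = (237.22 − 236.84) / 41.3 = 0.38 / 41.3 = 0.009201
K = 1.70e-5 m/s × 86400 s/d = 1.469 m/d
Specific discharge q = 1.469 × 0.009201 = 0.01351 m/d
Seepage velocity v = q / n = 0.01351 / 0.11 = 0.1229 m/d
t = L / v = 54.9 / 0.1229 = 446.9 d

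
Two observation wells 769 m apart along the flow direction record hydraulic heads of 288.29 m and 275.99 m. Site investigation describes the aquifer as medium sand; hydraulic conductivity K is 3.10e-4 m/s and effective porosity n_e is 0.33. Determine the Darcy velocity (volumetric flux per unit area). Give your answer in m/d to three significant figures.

Hydraulic gradient i = (288.29 − 275.99) / 769 = 12.30 / 769 = 0.01599
K = 3.10e-4 m/s × 86400 s/d = 26.78 m/d
Darcy flux q = K·i = 26.78 × 0.01599 = 0.4284 m/d

0.428 m/d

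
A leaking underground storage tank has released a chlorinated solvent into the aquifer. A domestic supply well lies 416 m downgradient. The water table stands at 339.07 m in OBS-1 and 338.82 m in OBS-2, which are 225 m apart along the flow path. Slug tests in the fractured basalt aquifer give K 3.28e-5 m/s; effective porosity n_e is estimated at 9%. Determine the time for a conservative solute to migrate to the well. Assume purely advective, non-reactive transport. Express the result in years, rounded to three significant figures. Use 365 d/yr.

32.6 years

Hydraulic gradient i = (339.07 − 338.82) / 225 = 0.25 / 225 = 0.001111
K = 3.28e-5 m/s × 86400 s/d = 2.834 m/d
Specific discharge q = 2.834 × 0.001111 = 0.003149 m/d
v_s = q/n_e = 0.003149/0.09 = 0.03499 m/d
t = L / v = 416 / 0.03499 = 11890 d
   = 11890 / 365 = 32.6 yr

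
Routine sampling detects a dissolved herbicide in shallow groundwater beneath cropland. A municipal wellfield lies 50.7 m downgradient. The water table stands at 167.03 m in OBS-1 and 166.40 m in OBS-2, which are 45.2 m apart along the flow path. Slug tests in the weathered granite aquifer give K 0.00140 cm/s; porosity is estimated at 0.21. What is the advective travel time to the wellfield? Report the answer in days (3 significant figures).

632 days

Hydraulic gradient i = (167.03 − 166.40) / 45.2 = 0.63 / 45.2 = 0.01394
K = 0.00140 cm/s × 864 = 1.210 m/d
q = Ki = 1.210 × 0.01394 = 0.01686 m/d
v = Ki/n = 1.210·0.01394/0.21 = 0.08028 m/d
t = L / v = 50.7 / 0.08028 = 631.5 d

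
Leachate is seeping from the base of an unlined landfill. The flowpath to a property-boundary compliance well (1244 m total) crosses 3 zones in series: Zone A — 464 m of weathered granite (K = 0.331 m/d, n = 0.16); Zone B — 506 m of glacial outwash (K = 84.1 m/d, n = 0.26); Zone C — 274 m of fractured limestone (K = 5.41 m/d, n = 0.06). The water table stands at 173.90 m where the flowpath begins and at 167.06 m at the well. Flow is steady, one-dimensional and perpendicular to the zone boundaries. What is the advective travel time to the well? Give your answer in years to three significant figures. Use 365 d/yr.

Total head drop ΔH = 173.90 − 167.06 = 6.84 m
Continuity: the same q passes through each zone, so ΔH = q·Σ(L_j/K_j) — the zones act as resistances in series.
Σ(L/K) = 464/0.331 + 506/84.1 + 274/5.41 = 1402 + 6.017 + 50.65 = 1458 d
q = ΔH / Σ(L/K) = 6.84 / 1458 = 0.004690 m/d (same in every zone)
Zone A: v = q/n = 0.004690/0.16 = 0.02931 m/d → t_A = 464/0.02931 = 15830 d
Zone B: v = q/n = 0.004690/0.26 = 0.01804 m/d → t_B = 506/0.01804 = 28050 d
Zone C: v = q/n = 0.004690/0.06 = 0.07816 m/d → t_C = 274/0.07816 = 3505 d
Total t = 15830 + 28050 + 3505 = 47390 d
   = 47390 / 365 = 130 yr

130 years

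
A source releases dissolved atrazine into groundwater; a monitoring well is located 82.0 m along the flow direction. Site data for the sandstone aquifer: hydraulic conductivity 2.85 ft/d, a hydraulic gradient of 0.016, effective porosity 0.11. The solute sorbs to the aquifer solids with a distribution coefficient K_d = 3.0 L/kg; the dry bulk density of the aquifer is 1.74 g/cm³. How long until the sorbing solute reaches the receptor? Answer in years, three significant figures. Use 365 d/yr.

K = 2.85 ft/d × 0.3048 = 0.8687 m/d
Specific discharge q = 0.8687 × 0.016 = 0.01390 m/d
v = Ki/n = 0.8687·0.016/0.11 = 0.1264 m/d
Retardation R = 1 + ρ_b·K_d/n = 1 + 1.74×3.0/0.11 = 48.45
Contaminant velocity v_c = v/R = 0.1264/48.45 = 0.002608 m/d
t = L/v_c = 82.0/0.002608 = 31450 d
   = 31450/365 = 86.2 yr

86.2 years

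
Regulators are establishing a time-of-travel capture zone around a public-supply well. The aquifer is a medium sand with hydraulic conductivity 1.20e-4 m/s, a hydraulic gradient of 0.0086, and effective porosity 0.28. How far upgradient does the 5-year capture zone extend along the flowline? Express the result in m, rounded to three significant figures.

581 m

K = 1.20e-4 m/s × 86400 s/d = 10.37 m/d
Specific discharge q = 10.37 × 0.0086 = 0.08916 m/d
Average linear velocity = 0.08916 / 0.28 = 0.3184 m/d
T = 5 yr × 365 = 1825 d
L = v × T = 0.3184 × 1825 = 581.2 m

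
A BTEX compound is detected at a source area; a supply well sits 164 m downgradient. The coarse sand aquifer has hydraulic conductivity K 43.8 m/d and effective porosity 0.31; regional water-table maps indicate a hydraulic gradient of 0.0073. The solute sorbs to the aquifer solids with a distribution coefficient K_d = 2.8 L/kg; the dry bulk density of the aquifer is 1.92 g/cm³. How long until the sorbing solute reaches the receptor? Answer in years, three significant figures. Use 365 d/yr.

Darcy flux q = K·i = 43.8 × 0.0073 = 0.3197 m/d
v = Ki/n = 43.8·0.0073/0.31 = 1.031 m/d
Retardation R = 1 + ρ_b·K_d/n = 1 + 1.92×2.8/0.31 = 18.34
Contaminant velocity v_c = v/R = 1.031/18.34 = 0.05623 m/d
t = L/v_c = 164/0.05623 = 2916 d
   = 2916/365 = 7.99 yr

7.99 years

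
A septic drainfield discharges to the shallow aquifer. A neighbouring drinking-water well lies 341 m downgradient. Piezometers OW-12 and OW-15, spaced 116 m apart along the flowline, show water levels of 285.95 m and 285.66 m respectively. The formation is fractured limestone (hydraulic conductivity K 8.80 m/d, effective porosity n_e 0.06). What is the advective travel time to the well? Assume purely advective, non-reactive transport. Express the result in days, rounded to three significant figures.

930 days

Hydraulic gradient i = (285.95 − 285.66) / 116 = 0.29 / 116 = 0.002500
Specific discharge q = 8.80 × 0.002500 = 0.02200 m/d
v = Ki/n = 8.80·0.002500/0.06 = 0.3667 m/d
t = L / v = 341 / 0.3667 = 930.0 d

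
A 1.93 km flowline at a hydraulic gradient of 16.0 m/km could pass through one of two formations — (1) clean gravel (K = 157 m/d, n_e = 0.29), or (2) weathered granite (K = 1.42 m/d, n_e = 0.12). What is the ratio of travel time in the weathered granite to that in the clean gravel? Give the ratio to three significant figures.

Unit 1 (clean gravel): v = 157×0.016/0.29 = 8.662 m/d, t = 1930/8.662 = 222.8 d
Unit 2 (weathered granite): v = 1.42×0.016/0.12 = 0.1893 m/d, t = 1930/0.1893 = 10190 d
t(weathered granite) / t(clean gravel) = 10190/222.8 = 45.8

45.8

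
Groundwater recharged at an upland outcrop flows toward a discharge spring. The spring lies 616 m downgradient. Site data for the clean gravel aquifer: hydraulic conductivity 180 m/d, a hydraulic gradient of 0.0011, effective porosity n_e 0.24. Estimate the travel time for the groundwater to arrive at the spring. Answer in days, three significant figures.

747 days

Darcy flux q = K·i = 180 × 0.0011 = 0.1980 m/d
v = Ki/n = 180·0.0011/0.24 = 0.8250 m/d
t = L / v = 616 / 0.8250 = 746.7 d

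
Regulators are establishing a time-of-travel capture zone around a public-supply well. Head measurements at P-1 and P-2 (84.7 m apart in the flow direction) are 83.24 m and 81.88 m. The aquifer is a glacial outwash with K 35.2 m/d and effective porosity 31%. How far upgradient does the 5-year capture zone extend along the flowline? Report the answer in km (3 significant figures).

Hydraulic gradient i = (83.24 − 81.88) / 84.7 = 1.36 / 84.7 = 0.01606
Specific discharge q = 35.2 × 0.01606 = 0.5652 m/d
Seepage velocity v = q / n = 0.5652 / 0.31 = 1.823 m/d
T = 5 yr × 365 = 1825 d
L = v × T = 1.823 × 1825 = 3327 m
   = 3.33 km

3.33 km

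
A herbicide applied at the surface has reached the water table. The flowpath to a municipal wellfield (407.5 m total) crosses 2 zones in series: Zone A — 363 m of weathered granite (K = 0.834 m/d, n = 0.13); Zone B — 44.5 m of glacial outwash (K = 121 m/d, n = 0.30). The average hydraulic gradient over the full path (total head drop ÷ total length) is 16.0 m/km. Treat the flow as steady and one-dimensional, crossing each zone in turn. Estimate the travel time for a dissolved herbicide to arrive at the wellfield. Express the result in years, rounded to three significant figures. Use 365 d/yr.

11.1 years

For zones in series the flux q is common to all zones; the equivalent conductivity is the harmonic (thickness-weighted) mean, K_eq = L_total / Σ(L_j/K_j).
Σ(L/K) = 363/0.834 + 44.5/121 = 435.3 + 0.3678 = 435.6 d
K_eq = L_total / Σ(L/K) = 407.5 / 435.6 = 0.9354 m/d
q = K_eq · i = 0.9354 × 0.016 = 0.01497 m/d (same in every zone)
Zone A: v = q/n = 0.01497/0.13 = 0.1151 m/d → t_A = 363/0.1151 = 3153 d
Zone B: v = q/n = 0.01497/0.30 = 0.04989 m/d → t_B = 44.5/0.04989 = 892.0 d
Total t = 3153 + 892.0 = 4045 d
   = 4045 / 365 = 11.1 yr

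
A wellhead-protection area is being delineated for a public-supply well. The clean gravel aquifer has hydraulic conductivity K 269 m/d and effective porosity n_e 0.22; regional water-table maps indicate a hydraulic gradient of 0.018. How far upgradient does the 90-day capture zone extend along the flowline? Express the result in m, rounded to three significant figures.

1980 m

Specific discharge q = 269 × 0.018 = 4.842 m/d
Seepage velocity v = q / n = 4.842 / 0.22 = 22.01 m/d
L = v × T = 22.01 × 90 = 1981 m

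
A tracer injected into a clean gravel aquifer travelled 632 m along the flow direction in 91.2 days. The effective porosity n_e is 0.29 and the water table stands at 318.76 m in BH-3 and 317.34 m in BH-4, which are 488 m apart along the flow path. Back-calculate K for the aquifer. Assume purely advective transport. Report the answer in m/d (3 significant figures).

691 m/d

Hydraulic gradient i = (318.76 − 317.34) / 488 = 1.42 / 488 = 0.002910
v = L / t = 632 / 91.2 = 6.930 m/d
K = v · n / i = 6.930 × 0.29 / 0.002910 = 691 m/d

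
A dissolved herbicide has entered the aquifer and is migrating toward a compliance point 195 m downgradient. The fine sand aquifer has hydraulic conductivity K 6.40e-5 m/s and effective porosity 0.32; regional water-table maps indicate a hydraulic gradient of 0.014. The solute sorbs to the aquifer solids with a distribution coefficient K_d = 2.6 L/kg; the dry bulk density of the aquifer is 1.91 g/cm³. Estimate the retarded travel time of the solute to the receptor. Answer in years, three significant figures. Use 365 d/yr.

36.5 years

K = 6.40e-5 m/s × 86400 s/d = 5.530 m/d
Specific discharge q = 5.530 × 0.014 = 0.07741 m/d
Average linear velocity = 0.07741 / 0.32 = 0.2419 m/d
Retardation R = 1 + ρ_b·K_d/n = 1 + 1.91×2.6/0.32 = 16.52
Contaminant velocity v_c = v/R = 0.2419/16.52 = 0.01465 m/d
t = L/v_c = 195/0.01465 = 13310 d
   = 13310/365 = 36.5 yr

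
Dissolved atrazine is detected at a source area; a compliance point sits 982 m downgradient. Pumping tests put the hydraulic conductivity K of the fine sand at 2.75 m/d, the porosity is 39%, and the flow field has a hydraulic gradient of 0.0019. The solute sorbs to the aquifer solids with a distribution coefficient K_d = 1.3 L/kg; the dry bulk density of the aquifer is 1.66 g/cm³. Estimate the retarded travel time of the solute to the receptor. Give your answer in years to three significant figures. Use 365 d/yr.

q = Ki = 2.75 × 0.0019 = 0.005225 m/d
v = Ki/n = 2.75·0.0019/0.39 = 0.01340 m/d
Retardation R = 1 + ρ_b·K_d/n = 1 + 1.66×1.3/0.39 = 6.533
Contaminant velocity v_c = v/R = 0.01340/6.533 = 0.002051 m/d
t = L/v_c = 982/0.002051 = 478900 d
   = 478900/365 = 1310 yr

1310 years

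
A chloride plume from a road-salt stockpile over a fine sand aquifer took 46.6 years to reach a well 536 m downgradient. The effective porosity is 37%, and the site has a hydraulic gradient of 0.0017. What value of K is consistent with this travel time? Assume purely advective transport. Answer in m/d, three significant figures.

6.86 m/d

t = 46.6 years = 17010 d
v = L / t = 536 / 17010 = 0.03151 m/d
K = v · n / i = 0.03151 × 0.37 / 0.0017 = 6.86 m/d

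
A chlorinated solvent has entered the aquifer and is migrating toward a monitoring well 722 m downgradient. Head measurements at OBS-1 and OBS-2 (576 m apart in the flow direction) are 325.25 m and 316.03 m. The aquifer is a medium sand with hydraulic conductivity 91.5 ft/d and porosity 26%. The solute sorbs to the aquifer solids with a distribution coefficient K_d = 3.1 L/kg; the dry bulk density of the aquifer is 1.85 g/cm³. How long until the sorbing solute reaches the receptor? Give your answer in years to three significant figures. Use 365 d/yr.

Hydraulic gradient i = (325.25 − 316.03) / 576 = 9.22 / 576 = 0.01601
K = 91.5 ft/d × 0.3048 = 27.89 m/d
q = Ki = 27.89 × 0.01601 = 0.4464 m/d
v = Ki/n = 27.89·0.01601/0.26 = 1.717 m/d
Retardation R = 1 + ρ_b·K_d/n = 1 + 1.85×3.1/0.26 = 23.06
Contaminant velocity v_c = v/R = 1.717/23.06 = 0.07447 m/d
t = L/v_c = 722/0.07447 = 9696 d
   = 9696/365 = 26.6 yr

26.6 years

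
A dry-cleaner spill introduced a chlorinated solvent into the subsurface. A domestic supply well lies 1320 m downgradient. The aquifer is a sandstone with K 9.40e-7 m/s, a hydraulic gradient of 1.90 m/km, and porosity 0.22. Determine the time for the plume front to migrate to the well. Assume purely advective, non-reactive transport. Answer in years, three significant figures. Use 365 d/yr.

K = 9.40e-7 m/s × 86400 s/d = 0.08122 m/d
Darcy flux q = K·i = 0.08122 × 0.0019 = 1.543e-4 m/d
v_s = q/n_e = 1.543e-4/0.22 = 7.014e-4 m/d
t = L / v = 1320 / 7.014e-4 = 1.882e6 d
   = 1.882e6 / 365 = 5160 yr

5160 years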